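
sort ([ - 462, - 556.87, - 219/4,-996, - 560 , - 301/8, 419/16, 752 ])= [ - 996,  -  560, - 556.87,-462,-219/4,  -  301/8, 419/16, 752] 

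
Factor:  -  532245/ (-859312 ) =2^( - 4) * 3^1*5^1*7^1 * 37^1*43^( - 1)*137^1* 1249^( - 1)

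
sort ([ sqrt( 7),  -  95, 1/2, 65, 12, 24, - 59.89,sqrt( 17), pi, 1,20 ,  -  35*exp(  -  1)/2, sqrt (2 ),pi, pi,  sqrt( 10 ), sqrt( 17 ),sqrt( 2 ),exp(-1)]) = [ - 95, - 59.89, - 35*exp(- 1 )/2,exp( - 1 ),  1/2, 1,  sqrt( 2 )  ,  sqrt( 2),sqrt( 7),pi , pi, pi, sqrt( 10 ), sqrt( 17 ), sqrt( 17), 12 , 20, 24, 65] 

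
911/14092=911/14092= 0.06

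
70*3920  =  274400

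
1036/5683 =1036/5683= 0.18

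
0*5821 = 0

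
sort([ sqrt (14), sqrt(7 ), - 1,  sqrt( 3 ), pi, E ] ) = [ - 1 , sqrt(3), sqrt ( 7),E, pi, sqrt( 14) ]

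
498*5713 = 2845074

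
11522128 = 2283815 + 9238313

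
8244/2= 4122 = 4122.00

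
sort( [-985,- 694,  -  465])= [ - 985,  -  694,  -  465]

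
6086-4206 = 1880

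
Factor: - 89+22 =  - 67 = -67^1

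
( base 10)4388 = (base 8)10444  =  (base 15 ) 1478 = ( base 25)70d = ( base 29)569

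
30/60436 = 15/30218 = 0.00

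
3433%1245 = 943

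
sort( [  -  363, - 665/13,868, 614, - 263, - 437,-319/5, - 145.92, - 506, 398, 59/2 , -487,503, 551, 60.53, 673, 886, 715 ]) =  [ - 506, - 487, - 437, - 363, - 263, - 145.92, - 319/5,-665/13, 59/2, 60.53, 398,503, 551, 614, 673, 715,  868, 886]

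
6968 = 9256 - 2288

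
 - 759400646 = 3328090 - 762728736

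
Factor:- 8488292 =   -  2^2* 2122073^1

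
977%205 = 157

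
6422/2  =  3211 = 3211.00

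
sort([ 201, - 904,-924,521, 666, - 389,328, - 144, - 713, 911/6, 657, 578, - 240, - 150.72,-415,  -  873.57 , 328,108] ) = [ - 924,-904 , - 873.57,-713,-415,-389,-240,-150.72, - 144, 108,911/6,201, 328,328,  521, 578, 657, 666] 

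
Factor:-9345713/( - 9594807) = 3^( - 1) * 13^1*718901^1 * 3198269^( - 1 ) 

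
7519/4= 7519/4 =1879.75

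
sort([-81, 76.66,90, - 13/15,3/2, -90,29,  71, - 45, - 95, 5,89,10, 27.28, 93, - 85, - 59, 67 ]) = [ - 95,-90, - 85 , - 81, - 59,-45, - 13/15,3/2,5,10 , 27.28,29,67,71, 76.66,89 , 90,93]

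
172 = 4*43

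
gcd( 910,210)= 70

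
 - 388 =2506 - 2894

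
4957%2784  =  2173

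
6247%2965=317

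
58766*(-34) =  - 1998044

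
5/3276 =5/3276 = 0.00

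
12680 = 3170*4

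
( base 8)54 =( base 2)101100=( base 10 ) 44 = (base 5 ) 134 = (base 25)1j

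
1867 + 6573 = 8440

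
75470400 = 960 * 78615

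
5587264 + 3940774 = 9528038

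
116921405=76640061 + 40281344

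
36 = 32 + 4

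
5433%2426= 581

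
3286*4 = 13144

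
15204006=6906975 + 8297031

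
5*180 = 900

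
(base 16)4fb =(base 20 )33f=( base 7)3501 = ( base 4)103323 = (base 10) 1275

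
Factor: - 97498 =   -  2^1*29^1 * 41^2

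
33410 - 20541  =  12869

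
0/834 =0 = 0.00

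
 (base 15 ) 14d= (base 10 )298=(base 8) 452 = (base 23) cm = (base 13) 19c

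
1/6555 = 1/6555 = 0.00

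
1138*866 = 985508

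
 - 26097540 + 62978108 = 36880568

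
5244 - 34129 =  - 28885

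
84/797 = 84/797 = 0.11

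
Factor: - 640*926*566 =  - 2^9* 5^1*283^1*463^1 = - 335434240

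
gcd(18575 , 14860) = 3715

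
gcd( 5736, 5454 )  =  6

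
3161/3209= 3161/3209 = 0.99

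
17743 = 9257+8486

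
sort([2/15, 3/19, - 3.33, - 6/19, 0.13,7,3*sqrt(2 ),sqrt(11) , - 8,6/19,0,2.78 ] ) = [ - 8,-3.33,  -  6/19,0,0.13,2/15, 3/19,6/19,2.78, sqrt (11 ),3*sqrt( 2),7 ]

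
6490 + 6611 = 13101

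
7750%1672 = 1062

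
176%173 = 3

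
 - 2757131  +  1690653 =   -  1066478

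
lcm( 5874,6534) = 581526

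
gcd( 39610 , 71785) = 5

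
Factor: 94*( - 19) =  - 1786 = - 2^1*19^1*47^1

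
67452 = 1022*66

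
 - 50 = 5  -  55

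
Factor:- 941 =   -  941^1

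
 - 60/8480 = -3/424 = -0.01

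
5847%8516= 5847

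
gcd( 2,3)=1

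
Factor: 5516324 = 2^2*11^1* 125371^1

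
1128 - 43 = 1085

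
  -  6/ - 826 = 3/413 = 0.01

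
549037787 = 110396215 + 438641572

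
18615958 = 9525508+9090450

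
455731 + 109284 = 565015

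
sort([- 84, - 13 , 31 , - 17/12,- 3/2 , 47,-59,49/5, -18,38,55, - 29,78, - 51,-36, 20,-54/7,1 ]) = [-84 , - 59, - 51, -36, - 29, - 18 , - 13, - 54/7, - 3/2,-17/12, 1,  49/5,20,  31, 38 , 47, 55 , 78]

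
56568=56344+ 224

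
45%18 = 9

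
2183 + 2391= 4574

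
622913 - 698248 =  - 75335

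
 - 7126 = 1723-8849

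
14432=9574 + 4858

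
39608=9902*4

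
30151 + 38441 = 68592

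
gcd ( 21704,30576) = 8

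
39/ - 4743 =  - 13/1581=   -  0.01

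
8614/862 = 4307/431 = 9.99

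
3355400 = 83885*40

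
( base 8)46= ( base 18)22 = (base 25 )1d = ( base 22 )1G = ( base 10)38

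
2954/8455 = 2954/8455  =  0.35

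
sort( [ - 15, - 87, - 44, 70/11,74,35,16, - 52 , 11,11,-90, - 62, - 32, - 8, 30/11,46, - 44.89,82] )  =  [ -90, - 87, - 62, - 52 , - 44.89,  -  44, - 32, - 15, - 8,30/11,70/11, 11 , 11, 16,35,46,74, 82 ] 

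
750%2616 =750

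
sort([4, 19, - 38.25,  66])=[-38.25, 4 , 19,  66]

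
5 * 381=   1905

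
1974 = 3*658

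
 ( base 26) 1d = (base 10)39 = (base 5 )124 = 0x27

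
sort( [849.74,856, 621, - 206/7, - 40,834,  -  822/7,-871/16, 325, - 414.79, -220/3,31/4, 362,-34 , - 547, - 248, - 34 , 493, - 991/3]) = [ - 547  , - 414.79, - 991/3 , - 248, - 822/7, - 220/3, - 871/16, - 40, - 34 , - 34, - 206/7 , 31/4,325,  362,493,  621, 834, 849.74, 856 ]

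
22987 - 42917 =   -  19930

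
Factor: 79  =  79^1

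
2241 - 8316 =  -6075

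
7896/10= 3948/5 = 789.60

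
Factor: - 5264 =- 2^4*7^1*47^1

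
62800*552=34665600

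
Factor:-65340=-2^2 * 3^3* 5^1*11^2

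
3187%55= 52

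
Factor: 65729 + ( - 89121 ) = - 23392=- 2^5*17^1*43^1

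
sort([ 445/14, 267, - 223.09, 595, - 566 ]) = [ - 566, -223.09,  445/14,  267,  595 ]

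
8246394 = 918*8983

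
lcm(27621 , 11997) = 1187703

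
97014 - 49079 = 47935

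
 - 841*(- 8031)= 6754071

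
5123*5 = 25615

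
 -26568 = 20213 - 46781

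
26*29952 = 778752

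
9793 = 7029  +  2764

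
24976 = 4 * 6244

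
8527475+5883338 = 14410813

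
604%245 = 114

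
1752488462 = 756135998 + 996352464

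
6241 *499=3114259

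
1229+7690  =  8919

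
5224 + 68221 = 73445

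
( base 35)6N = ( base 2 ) 11101001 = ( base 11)1A2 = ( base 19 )c5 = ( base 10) 233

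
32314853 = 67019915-34705062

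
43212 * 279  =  12056148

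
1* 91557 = 91557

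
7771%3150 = 1471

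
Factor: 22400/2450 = 64/7 = 2^6*7^( - 1)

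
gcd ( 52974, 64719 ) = 81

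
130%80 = 50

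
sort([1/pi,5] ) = [1/pi,5]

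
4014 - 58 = 3956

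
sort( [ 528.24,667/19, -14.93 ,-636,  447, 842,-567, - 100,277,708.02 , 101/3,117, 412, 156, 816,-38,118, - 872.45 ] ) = [ - 872.45, - 636, - 567,-100, - 38, - 14.93 , 101/3,667/19 , 117,118, 156, 277, 412,447,528.24,708.02,816,842]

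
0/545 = 0 = 0.00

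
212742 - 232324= -19582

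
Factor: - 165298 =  - 2^1*7^1*11807^1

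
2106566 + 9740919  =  11847485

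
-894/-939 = 298/313 = 0.95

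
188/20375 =188/20375=0.01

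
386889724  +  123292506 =510182230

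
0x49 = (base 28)2H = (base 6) 201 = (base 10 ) 73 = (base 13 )58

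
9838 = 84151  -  74313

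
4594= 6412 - 1818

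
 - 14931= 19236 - 34167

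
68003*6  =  408018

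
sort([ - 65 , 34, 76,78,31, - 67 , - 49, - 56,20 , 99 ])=[ - 67, - 65, - 56, - 49,20, 31, 34, 76 , 78,99 ]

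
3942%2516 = 1426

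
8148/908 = 2037/227  =  8.97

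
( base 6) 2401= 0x241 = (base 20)18H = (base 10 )577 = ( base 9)711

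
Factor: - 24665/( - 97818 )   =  2^ ( - 1)* 3^( - 1)*5^1*7^(-1 ) * 17^(-1)*137^( - 1)*4933^1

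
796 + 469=1265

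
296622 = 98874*3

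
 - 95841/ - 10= 9584+1/10 = 9584.10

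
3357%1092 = 81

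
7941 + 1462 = 9403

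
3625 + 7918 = 11543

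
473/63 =7  +  32/63 = 7.51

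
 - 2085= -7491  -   - 5406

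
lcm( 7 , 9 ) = 63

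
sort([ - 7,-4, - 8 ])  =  [ - 8, - 7, - 4] 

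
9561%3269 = 3023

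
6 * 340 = 2040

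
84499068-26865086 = 57633982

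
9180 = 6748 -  - 2432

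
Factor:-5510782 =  - 2^1* 1319^1*2089^1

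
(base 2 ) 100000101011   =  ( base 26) 32b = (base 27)2NC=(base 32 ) 21B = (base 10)2091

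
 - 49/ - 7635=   49/7635 = 0.01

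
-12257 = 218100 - 230357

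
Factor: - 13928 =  - 2^3*1741^1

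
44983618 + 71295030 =116278648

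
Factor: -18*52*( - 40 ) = 37440 = 2^6*3^2 * 5^1 * 13^1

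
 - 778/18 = -389/9 = - 43.22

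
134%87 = 47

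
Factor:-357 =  - 3^1*7^1* 17^1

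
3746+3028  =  6774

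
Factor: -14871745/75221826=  -2^( - 1) * 3^( - 1) * 5^1  *7^2*101^1*601^1*2557^ ( - 1)  *4903^(  -  1)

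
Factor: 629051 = 17^1*37003^1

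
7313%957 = 614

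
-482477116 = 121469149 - 603946265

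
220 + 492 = 712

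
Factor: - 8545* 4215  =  - 36017175 = - 3^1*5^2*281^1* 1709^1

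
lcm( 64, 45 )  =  2880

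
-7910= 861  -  8771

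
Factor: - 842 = - 2^1*421^1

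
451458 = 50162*9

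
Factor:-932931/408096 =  - 951/416  =  -2^( - 5 )*3^1 * 13^( - 1)  *  317^1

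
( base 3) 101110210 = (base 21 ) H6C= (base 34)6kj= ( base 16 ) 1DD3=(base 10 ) 7635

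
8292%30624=8292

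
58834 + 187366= 246200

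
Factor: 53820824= 2^3*6727603^1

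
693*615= 426195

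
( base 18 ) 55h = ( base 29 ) 21G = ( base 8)3277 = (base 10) 1727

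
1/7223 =1/7223 = 0.00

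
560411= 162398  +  398013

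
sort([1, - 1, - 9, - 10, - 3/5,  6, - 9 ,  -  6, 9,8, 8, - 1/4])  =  [-10, - 9, - 9, - 6,  -  1,- 3/5 , - 1/4, 1,6, 8,  8, 9]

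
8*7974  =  63792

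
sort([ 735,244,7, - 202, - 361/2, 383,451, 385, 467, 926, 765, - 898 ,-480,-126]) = [ - 898,-480, - 202, - 361/2, - 126,  7, 244, 383, 385, 451,467, 735, 765,926]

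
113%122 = 113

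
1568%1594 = 1568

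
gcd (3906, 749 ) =7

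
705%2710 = 705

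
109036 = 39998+69038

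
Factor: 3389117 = 3389117^1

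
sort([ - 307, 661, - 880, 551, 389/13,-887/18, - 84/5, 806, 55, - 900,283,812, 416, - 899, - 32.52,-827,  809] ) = [ - 900, - 899, -880, - 827,  -  307, - 887/18, - 32.52,-84/5,389/13, 55,283, 416, 551, 661, 806, 809, 812]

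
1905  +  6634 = 8539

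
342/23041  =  342/23041 = 0.01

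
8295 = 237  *35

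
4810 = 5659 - 849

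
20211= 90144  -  69933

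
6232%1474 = 336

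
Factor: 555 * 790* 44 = 19291800 = 2^3*3^1*5^2*11^1*37^1*79^1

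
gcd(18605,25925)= 305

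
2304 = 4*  576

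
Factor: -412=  -2^2*103^1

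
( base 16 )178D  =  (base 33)5HN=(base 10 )6029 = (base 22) CA1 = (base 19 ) GD6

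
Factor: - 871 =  - 13^1 *67^1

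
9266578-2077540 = 7189038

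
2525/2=2525/2 = 1262.50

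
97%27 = 16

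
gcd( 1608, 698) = 2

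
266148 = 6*44358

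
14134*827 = 11688818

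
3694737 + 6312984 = 10007721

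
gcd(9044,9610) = 2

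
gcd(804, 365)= 1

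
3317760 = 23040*144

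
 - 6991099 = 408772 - 7399871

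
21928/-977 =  -21928/977 = -  22.44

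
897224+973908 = 1871132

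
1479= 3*493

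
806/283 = 806/283 = 2.85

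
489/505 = 489/505=   0.97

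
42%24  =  18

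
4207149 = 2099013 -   -  2108136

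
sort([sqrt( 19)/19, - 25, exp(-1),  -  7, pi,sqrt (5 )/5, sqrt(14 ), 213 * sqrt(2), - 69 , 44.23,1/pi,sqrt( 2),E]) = [ - 69, - 25, -7,sqrt(19 ) /19 , 1/pi,exp( - 1),sqrt(5) /5, sqrt (2 ), E, pi,  sqrt( 14),44.23,213*sqrt(2) ] 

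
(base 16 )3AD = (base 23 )1HL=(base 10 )941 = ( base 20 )271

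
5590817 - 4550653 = 1040164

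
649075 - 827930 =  - 178855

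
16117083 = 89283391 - 73166308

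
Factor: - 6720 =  - 2^6*3^1*5^1*7^1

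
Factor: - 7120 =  - 2^4*5^1* 89^1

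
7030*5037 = 35410110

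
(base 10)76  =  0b1001100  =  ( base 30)2g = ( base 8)114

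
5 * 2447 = 12235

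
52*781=40612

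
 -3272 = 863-4135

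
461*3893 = 1794673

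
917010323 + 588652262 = 1505662585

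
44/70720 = 11/17680 = 0.00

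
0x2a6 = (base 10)678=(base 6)3050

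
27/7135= 27/7135 = 0.00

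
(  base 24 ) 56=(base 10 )126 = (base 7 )240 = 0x7e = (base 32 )3U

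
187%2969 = 187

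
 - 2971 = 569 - 3540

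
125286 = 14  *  8949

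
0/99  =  0 =0.00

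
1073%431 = 211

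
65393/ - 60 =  -65393/60 = - 1089.88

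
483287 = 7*69041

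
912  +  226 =1138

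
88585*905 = 80169425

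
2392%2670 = 2392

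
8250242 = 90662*91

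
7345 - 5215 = 2130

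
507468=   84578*6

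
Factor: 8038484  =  2^2*17^1 * 118213^1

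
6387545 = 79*80855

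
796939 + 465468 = 1262407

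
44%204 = 44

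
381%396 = 381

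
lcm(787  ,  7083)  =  7083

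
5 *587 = 2935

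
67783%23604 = 20575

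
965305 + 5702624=6667929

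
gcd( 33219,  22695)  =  3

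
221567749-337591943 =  - 116024194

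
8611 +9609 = 18220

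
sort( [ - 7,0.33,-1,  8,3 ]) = [ - 7, - 1,  0.33, 3,  8 ]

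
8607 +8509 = 17116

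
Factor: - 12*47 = - 564 = - 2^2 * 3^1*47^1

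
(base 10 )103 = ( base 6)251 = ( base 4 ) 1213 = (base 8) 147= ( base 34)31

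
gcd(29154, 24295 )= 4859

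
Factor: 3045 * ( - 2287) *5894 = -41045315010 = - 2^1*3^1*5^1*7^2*29^1*421^1 *2287^1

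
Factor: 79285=5^1*101^1*157^1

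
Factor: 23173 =23173^1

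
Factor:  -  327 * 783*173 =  - 44295093   =  - 3^4*29^1*109^1*173^1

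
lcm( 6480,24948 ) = 498960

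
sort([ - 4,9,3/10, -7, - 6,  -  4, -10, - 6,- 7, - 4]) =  [ - 10,  -  7, - 7, - 6, - 6, - 4, - 4,-4,3/10, 9]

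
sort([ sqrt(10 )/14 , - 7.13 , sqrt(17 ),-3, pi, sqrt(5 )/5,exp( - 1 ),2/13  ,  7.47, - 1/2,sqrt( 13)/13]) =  [-7.13, - 3, - 1/2, 2/13 , sqrt ( 10)/14, sqrt(13 ) /13 , exp( - 1 ), sqrt( 5) /5 , pi, sqrt(17 ),7.47] 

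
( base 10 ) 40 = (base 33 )17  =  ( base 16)28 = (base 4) 220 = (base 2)101000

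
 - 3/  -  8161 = 3/8161 = 0.00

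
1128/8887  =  1128/8887 = 0.13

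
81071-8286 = 72785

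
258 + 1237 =1495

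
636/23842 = 318/11921  =  0.03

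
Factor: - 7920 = - 2^4* 3^2*5^1*11^1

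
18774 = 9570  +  9204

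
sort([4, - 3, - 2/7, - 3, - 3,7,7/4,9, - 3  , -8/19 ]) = [ - 3, - 3, - 3,-3, - 8/19, -2/7,7/4,4 , 7,9]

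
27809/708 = 39 + 197/708 = 39.28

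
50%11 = 6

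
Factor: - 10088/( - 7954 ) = 52/41 = 2^2* 13^1*41^( - 1 ) 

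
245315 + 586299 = 831614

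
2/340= 1/170 = 0.01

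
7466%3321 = 824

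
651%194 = 69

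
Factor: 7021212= 2^2 *3^1*11^1*43^1*1237^1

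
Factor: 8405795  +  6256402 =14662197= 3^2*11^1 * 29^1*5107^1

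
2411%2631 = 2411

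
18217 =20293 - 2076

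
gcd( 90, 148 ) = 2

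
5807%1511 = 1274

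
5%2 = 1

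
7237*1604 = 11608148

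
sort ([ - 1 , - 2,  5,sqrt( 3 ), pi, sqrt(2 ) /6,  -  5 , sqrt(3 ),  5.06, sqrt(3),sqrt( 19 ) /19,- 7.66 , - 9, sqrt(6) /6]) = [ - 9, - 7.66, - 5,- 2 , - 1, sqrt (19 ) /19, sqrt ( 2)/6, sqrt(6)/6, sqrt(3), sqrt(3 ),sqrt( 3 ),pi, 5, 5.06 ]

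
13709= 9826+3883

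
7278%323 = 172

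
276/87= 3 + 5/29= 3.17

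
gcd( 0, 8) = 8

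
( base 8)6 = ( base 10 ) 6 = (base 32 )6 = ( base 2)110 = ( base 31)6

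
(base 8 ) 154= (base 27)40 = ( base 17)66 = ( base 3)11000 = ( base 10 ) 108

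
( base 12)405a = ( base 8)15506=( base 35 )5OH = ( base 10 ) 6982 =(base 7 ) 26233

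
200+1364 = 1564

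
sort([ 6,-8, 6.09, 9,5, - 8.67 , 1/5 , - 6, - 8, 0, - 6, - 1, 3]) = [ - 8.67,-8,-8,-6, - 6, - 1,  0,1/5, 3, 5,  6,6.09, 9]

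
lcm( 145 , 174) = 870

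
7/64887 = 7/64887 = 0.00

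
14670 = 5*2934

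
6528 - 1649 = 4879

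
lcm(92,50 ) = 2300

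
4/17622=2/8811 = 0.00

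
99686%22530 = 9566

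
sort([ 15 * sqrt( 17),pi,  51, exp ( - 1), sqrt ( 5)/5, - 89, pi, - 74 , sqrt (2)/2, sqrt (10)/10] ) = [-89, - 74, sqrt(10 )/10,exp( - 1),sqrt( 5)/5 , sqrt(2) /2, pi,pi,51 , 15*sqrt(17) ]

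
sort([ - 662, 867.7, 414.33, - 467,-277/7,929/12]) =[ -662, - 467,-277/7,929/12, 414.33,867.7 ] 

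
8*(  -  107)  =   - 856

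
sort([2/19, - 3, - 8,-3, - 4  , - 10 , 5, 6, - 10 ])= [-10,-10,-8,-4,-3, - 3, 2/19 , 5, 6 ]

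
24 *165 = 3960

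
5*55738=278690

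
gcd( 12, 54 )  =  6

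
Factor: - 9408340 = -2^2*5^1*470417^1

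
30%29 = 1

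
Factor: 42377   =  31^1*1367^1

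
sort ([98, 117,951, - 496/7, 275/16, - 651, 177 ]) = [ - 651,  -  496/7,275/16, 98,  117,177, 951 ] 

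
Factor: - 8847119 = - 2609^1* 3391^1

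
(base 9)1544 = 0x496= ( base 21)2DJ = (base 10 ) 1174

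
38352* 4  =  153408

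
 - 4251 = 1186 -5437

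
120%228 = 120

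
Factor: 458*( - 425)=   -194650 = -2^1*5^2*17^1*229^1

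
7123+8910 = 16033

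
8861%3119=2623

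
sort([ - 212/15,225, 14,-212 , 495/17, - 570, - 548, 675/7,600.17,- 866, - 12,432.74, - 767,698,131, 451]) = [ - 866, - 767, - 570 , - 548,  -  212, - 212/15, - 12, 14,495/17,675/7,131, 225,432.74,451,600.17,698] 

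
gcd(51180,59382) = 6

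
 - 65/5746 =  - 1 + 437/442  =  -0.01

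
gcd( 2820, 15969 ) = 3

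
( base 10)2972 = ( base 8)5634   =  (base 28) 3M4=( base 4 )232130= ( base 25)4im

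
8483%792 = 563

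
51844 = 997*52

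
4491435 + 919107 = 5410542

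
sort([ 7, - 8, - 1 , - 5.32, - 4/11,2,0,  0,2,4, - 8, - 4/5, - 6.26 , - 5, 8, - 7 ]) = [ - 8,-8, - 7, - 6.26, -5.32, - 5,  -  1, - 4/5 , - 4/11,0, 0 , 2, 2, 4,  7, 8] 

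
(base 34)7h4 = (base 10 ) 8674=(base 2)10000111100010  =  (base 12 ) 502A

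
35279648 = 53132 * 664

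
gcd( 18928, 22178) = 26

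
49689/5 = 9937 + 4/5 = 9937.80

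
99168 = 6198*16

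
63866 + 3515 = 67381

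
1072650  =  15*71510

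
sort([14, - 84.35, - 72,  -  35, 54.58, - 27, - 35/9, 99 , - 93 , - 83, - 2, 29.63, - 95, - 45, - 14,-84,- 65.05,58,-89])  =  [ - 95, - 93, - 89, - 84.35, - 84, - 83, - 72, - 65.05 ,- 45, - 35, - 27, - 14, - 35/9, - 2,14,29.63,54.58,58, 99]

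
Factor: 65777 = 65777^1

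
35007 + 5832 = 40839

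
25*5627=140675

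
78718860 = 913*86220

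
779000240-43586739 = 735413501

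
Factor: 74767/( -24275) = -77/25=- 5^( - 2 )*7^1*11^1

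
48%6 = 0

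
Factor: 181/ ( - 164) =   -  2^( - 2 )*41^( - 1)*181^1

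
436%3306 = 436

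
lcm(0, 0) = 0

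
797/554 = 797/554 = 1.44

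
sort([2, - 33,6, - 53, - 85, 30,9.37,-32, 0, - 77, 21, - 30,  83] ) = [  -  85, - 77, - 53 ,  -  33, - 32,-30, 0, 2, 6, 9.37, 21,30, 83] 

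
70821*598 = 42350958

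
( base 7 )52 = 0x25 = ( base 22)1F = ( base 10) 37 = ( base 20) 1h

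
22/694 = 11/347 = 0.03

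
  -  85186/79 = -1079 + 55/79 = -  1078.30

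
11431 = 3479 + 7952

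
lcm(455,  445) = 40495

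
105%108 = 105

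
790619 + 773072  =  1563691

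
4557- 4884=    - 327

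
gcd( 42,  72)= 6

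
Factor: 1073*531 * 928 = 528740064  =  2^5*3^2 * 29^2 * 37^1 * 59^1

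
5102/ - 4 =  - 1276+1/2 =-1275.50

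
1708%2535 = 1708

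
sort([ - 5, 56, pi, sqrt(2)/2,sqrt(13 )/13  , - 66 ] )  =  [ - 66,  -  5, sqrt (13)/13,  sqrt(2 )/2, pi, 56]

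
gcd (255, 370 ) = 5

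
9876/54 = 182 + 8/9  =  182.89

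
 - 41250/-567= 13750/189 = 72.75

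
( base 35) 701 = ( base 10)8576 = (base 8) 20600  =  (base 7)34001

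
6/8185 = 6/8185 = 0.00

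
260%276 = 260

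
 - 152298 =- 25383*6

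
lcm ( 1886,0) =0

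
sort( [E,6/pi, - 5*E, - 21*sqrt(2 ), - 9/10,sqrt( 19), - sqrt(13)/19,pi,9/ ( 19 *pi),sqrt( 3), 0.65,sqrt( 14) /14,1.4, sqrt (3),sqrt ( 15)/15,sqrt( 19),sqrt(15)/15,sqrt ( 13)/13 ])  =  [ - 21*sqrt( 2), - 5*E,- 9/10,  -  sqrt (13)/19, 9/(19*pi ),sqrt( 15 ) /15,sqrt( 15 )/15,sqrt( 14)/14 , sqrt( 13) /13, 0.65,1.4, sqrt(3 ),sqrt( 3 ),6/pi,E, pi,sqrt ( 19 ) , sqrt (19)] 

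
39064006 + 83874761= 122938767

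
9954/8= 4977/4= 1244.25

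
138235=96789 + 41446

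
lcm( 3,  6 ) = 6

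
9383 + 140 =9523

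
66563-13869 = 52694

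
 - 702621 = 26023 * ( - 27) 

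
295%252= 43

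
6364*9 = 57276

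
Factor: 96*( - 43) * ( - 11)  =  2^5*3^1*11^1 *43^1 = 45408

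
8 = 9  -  1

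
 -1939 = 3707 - 5646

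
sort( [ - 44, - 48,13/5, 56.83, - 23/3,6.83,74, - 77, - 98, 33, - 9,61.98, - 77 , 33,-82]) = [ - 98,  -  82, - 77, - 77, - 48, - 44, - 9,- 23/3,13/5,6.83,33, 33,56.83,61.98,74]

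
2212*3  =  6636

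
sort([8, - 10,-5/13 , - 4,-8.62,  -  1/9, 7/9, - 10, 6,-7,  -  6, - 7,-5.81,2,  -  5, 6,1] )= [ - 10,-10 ,-8.62,-7,  -  7, - 6,  -  5.81 , - 5,-4, - 5/13,  -  1/9,7/9, 1,2,  6,6,8]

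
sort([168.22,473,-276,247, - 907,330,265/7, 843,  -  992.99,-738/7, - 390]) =[ - 992.99, - 907, - 390, - 276,-738/7,265/7,168.22,247,330, 473, 843]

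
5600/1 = 5600= 5600.00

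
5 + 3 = 8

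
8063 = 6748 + 1315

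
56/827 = 56/827 = 0.07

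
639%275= 89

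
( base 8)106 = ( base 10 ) 70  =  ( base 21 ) 37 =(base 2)1000110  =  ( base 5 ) 240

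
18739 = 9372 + 9367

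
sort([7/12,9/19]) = [9/19,7/12] 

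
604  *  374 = 225896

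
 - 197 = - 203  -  - 6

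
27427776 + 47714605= 75142381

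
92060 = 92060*1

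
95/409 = 95/409  =  0.23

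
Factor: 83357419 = 31^1*2688949^1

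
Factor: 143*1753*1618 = 405598622=2^1*11^1*13^1*809^1*1753^1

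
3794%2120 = 1674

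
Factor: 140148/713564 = 3^2 * 17^1  *19^( - 1 )*41^(  -  1 )=153/779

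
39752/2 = 19876 = 19876.00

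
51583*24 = 1237992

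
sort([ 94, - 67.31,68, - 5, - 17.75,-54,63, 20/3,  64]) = [-67.31 , - 54,-17.75,  -  5, 20/3, 63, 64, 68, 94]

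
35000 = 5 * 7000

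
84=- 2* ( - 42)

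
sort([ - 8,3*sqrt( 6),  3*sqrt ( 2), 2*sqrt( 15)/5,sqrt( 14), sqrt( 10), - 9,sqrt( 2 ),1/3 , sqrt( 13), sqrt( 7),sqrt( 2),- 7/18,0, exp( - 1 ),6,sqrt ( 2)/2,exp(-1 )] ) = [- 9,-8,-7/18,0,1/3,exp( -1),exp(-1),sqrt(2 ) /2, sqrt( 2),sqrt( 2) , 2*sqrt( 15 )/5,sqrt(7 ),sqrt ( 10), sqrt( 13 ),sqrt( 14 ),3*sqrt( 2 ),6, 3*sqrt( 6) ]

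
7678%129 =67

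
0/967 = 0 = 0.00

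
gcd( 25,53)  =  1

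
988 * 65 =64220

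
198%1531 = 198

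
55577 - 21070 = 34507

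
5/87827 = 5/87827 = 0.00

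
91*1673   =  152243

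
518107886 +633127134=1151235020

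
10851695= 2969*3655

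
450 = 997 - 547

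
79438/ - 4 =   -  19860 + 1/2 = - 19859.50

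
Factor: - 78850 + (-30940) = - 109790 = - 2^1 * 5^1*10979^1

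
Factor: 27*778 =2^1*3^3* 389^1 = 21006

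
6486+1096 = 7582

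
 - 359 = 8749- 9108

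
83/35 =83/35  =  2.37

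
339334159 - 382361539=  - 43027380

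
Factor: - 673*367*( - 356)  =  2^2*89^1*367^1*673^1 = 87928796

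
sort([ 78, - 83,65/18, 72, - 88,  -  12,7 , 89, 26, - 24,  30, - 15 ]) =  [ - 88, - 83, - 24, - 15 ,  -  12, 65/18,  7 , 26, 30,72 , 78,89]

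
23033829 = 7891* 2919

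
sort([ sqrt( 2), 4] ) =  [ sqrt( 2), 4]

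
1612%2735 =1612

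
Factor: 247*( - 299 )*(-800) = 2^5  *5^2*13^2 *19^1 *23^1 = 59082400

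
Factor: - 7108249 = -7108249^1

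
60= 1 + 59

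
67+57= 124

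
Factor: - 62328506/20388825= - 2^1*3^( - 2 )*5^(-2) *1427^1*21839^1 * 90617^( - 1) 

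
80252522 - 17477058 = 62775464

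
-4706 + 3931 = -775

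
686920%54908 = 28024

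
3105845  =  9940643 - 6834798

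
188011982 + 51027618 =239039600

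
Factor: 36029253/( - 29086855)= - 3^1*5^ ( - 1)*7^( -1 )*13^1*29^( - 1)*709^1*1303^1*28657^( - 1)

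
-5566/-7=5566/7 = 795.14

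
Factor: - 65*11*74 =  - 52910 = - 2^1*5^1*11^1*13^1*37^1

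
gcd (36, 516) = 12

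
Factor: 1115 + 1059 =2174 = 2^1 * 1087^1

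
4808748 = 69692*69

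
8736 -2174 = 6562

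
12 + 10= 22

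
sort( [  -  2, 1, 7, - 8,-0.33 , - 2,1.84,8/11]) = [-8,-2 , - 2,-0.33,  8/11, 1,1.84, 7 ]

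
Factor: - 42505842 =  - 2^1*3^1 *59^1*167^1*719^1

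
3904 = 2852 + 1052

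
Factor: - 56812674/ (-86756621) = 2^1*3^1 * 7^ ( - 1)*17^1*23^( - 1)*127^ ( - 1)*4243^( - 1)*556987^1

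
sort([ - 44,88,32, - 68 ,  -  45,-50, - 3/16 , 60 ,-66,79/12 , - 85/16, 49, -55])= [ - 68 ,-66 , - 55, - 50 , - 45, - 44 ,-85/16,-3/16,79/12,32, 49, 60,88]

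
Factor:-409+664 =255 = 3^1  *5^1* 17^1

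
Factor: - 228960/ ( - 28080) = 2^1*13^(- 1 )*53^1= 106/13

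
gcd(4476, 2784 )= 12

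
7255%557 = 14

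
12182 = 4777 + 7405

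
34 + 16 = 50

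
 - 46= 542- 588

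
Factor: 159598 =2^1 * 199^1 * 401^1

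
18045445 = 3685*4897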